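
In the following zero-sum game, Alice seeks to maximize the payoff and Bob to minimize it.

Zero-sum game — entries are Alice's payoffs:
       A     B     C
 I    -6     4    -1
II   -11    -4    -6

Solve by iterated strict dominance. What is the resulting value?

Row II is strictly dominated by row I (-6>-11, 4>-4, -1>-6); eliminate II.
Column B is strictly dominated by A for Bob (-6<4); eliminate B.
Column C is strictly dominated by A for Bob (-6<-1); eliminate C.
Only (I, A) remains, with payoff -6.

-6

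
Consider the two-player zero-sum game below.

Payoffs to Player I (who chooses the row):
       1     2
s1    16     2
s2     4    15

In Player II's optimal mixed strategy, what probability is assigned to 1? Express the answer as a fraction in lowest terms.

Row minima are 2 and 4, so Player I's maximin is 4; column maxima are 16 and 15, so Player II's minimax is 15. These differ, so the equilibrium is in mixed strategies.
Let Player II play 1 with probability q. Player I is indifferent when 16q + 2(1−q) = 4q + 15(1−q), giving q = 13/25.

13/25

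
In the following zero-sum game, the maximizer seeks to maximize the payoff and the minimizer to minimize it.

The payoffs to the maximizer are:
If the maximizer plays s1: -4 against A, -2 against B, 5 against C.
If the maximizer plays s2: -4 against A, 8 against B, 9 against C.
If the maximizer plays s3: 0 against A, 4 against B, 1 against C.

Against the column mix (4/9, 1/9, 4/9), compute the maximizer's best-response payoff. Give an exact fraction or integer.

28/9

s1: (-4)·(4/9) + (-2)·(1/9) + (5)·(4/9) = 2/9.
s2: (-4)·(4/9) + (8)·(1/9) + (9)·(4/9) = 28/9.
s3: (0)·(4/9) + (4)·(1/9) + (1)·(4/9) = 8/9.
The best pure response is s2 with expected payoff 28/9.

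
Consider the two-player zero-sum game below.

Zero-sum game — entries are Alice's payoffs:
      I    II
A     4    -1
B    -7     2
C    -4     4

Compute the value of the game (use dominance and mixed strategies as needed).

Row B is strictly dominated by row C, so Alice never plays it.
The remaining 2×2 game on (A, C) × (I, II) has no saddle point. Let Alice play A with probability p; indifference gives 4p − 4(1−p) = −p + 4(1−p), so p = 8/13.
Similarly Bob's optimal q on I is 5/13, and the value is 4·(5/13) + (-1)·(8/13) = 12/13.

12/13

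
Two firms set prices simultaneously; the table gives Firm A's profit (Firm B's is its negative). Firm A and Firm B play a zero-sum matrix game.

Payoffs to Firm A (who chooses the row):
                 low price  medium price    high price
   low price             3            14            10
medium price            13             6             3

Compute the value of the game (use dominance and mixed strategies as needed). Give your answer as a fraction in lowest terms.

121/17

Column medium price is strictly dominated by high price for Firm B (it gives Firm A more in every row).
The remaining 2×2 game on (low price, medium price) × (low price, high price) has no saddle point. Let Firm A play low price with probability p; indifference gives 3p + 13(1−p) = 10p + 3(1−p), so p = 10/17.
Similarly Firm B's optimal q on low price is 7/17, and the value is 3·(7/17) + (10)·(10/17) = 121/17.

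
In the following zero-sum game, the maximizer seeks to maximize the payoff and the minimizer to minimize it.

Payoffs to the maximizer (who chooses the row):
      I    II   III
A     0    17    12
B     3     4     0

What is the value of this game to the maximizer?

Column II is strictly dominated by III for the minimizer (it gives the maximizer more in every row).
The remaining 2×2 game on (A, B) × (I, III) has no saddle point. Let the maximizer play A with probability p; indifference gives 3(1−p) = 12p, so p = 1/5.
Similarly the minimizer's optimal q on I is 4/5, and the value is 0·(4/5) + (12)·(1/5) = 12/5.

12/5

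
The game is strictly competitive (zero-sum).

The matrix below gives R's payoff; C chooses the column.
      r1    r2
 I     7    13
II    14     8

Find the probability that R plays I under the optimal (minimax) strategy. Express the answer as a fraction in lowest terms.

1/2

Row minima are 7 and 8, so R's maximin is 8; column maxima are 14 and 13, so C's minimax is 13. These differ, so the equilibrium is in mixed strategies.
Let R play I with probability p. C is indifferent when 7p + 14(1−p) = 13p + 8(1−p), giving p = 1/2.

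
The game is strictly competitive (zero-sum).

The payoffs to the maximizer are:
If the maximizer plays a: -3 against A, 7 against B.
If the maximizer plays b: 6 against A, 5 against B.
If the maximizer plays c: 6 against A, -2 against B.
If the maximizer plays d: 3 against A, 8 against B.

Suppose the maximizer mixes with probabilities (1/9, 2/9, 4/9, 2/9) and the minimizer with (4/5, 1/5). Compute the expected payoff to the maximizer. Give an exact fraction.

Against (4/5, 1/5), each row's expected payoff is a: -1; b: 29/5; c: 22/5; d: 4.
Taking the (1/9, 2/9, 4/9, 2/9)-weighted average: (1/9)·(-1) + (2/9)·(29/5) + (4/9)·(22/5) + (2/9)·(4) = 181/45.

181/45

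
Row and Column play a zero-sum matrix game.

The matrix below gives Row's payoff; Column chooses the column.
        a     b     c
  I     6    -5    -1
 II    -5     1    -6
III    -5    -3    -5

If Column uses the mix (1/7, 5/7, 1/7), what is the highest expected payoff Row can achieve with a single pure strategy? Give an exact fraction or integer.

-6/7

I: (6)·(1/7) + (-5)·(5/7) + (-1)·(1/7) = -20/7.
II: (-5)·(1/7) + (1)·(5/7) + (-6)·(1/7) = -6/7.
III: (-5)·(1/7) + (-3)·(5/7) + (-5)·(1/7) = -25/7.
The best pure response is II with expected payoff -6/7.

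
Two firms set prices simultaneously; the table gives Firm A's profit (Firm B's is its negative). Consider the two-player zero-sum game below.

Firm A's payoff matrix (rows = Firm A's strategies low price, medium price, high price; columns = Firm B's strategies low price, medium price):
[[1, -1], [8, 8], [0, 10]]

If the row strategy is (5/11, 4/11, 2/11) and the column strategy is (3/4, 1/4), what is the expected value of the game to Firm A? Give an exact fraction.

79/22

Against (3/4, 1/4), each row's expected payoff is low price: 1/2; medium price: 8; high price: 5/2.
Taking the (5/11, 4/11, 2/11)-weighted average: (5/11)·(1/2) + (4/11)·(8) + (2/11)·(5/2) = 79/22.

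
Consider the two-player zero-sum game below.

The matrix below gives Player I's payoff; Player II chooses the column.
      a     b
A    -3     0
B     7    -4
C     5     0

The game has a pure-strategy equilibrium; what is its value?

0

Row minima: -3, -4, 0 → Player I's maximin is 0.
Column maxima: 7, 0 → Player II's minimax is 0.
They coincide at (C, b), so the value is 0.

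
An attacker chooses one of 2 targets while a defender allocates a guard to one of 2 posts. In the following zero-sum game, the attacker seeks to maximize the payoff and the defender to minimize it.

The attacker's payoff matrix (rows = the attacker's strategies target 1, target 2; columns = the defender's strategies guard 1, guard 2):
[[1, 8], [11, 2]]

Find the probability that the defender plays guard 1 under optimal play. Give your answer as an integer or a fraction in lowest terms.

3/8

Row minima are 1 and 2, so the attacker's maximin is 2; column maxima are 11 and 8, so the defender's minimax is 8. These differ, so the equilibrium is in mixed strategies.
Let the defender play guard 1 with probability q. The attacker is indifferent when q + 8(1−q) = 11q + 2(1−q), giving q = 3/8.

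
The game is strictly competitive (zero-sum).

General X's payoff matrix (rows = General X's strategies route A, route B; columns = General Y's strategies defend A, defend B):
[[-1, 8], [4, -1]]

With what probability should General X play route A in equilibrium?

Row minima are -1 and -1, so General X's maximin is -1; column maxima are 4 and 8, so General Y's minimax is 4. These differ, so the equilibrium is in mixed strategies.
Let General X play route A with probability p. General Y is indifferent when −p + 4(1−p) = 8p − (1−p), giving p = 5/14.

5/14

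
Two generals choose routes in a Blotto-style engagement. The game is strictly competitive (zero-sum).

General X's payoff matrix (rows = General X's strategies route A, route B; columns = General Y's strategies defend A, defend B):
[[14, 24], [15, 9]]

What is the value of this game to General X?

117/8

Row minima are 14 and 9, so General X's maximin is 14; column maxima are 15 and 24, so General Y's minimax is 15. These differ, so the equilibrium is in mixed strategies.
Let General X play route A with probability p. General Y is indifferent when 14p + 15(1−p) = 24p + 9(1−p), giving p = 3/8.
Let General Y play defend A with probability q. General X is indifferent when 14q + 24(1−q) = 15q + 9(1−q), giving q = 15/16.
The value is 14·(15/16) + (24)·(1/16) = 117/8.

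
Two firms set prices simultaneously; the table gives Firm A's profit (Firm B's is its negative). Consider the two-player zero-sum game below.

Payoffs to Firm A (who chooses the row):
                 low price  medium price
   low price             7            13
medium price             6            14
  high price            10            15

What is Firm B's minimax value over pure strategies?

The worst case (largest entry) in each column is low price: 10, medium price: 15.
The best (smallest) of these is 10.

10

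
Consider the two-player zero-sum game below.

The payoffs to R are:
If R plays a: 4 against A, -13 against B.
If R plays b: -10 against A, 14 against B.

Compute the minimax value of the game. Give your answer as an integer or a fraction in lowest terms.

Row minima are -13 and -10, so R's maximin is -10; column maxima are 4 and 14, so C's minimax is 4. These differ, so the equilibrium is in mixed strategies.
Let R play a with probability p. C is indifferent when 4p − 10(1−p) = −13p + 14(1−p), giving p = 24/41.
Let C play A with probability q. R is indifferent when 4q − 13(1−q) = −10q + 14(1−q), giving q = 27/41.
The value is 4·(27/41) + (-13)·(14/41) = -74/41.

-74/41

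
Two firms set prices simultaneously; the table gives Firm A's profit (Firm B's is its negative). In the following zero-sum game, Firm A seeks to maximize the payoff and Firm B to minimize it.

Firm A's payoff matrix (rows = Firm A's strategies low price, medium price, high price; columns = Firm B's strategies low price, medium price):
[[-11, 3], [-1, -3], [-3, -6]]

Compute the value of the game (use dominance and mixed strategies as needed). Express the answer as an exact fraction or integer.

Row high price is strictly dominated by row medium price, so Firm A never plays it.
The remaining 2×2 game on (low price, medium price) × (low price, medium price) has no saddle point. Let Firm A play low price with probability p; indifference gives −11p − (1−p) = 3p − 3(1−p), so p = 1/8.
Similarly Firm B's optimal q on low price is 3/8, and the value is -11·(3/8) + (3)·(5/8) = -9/4.

-9/4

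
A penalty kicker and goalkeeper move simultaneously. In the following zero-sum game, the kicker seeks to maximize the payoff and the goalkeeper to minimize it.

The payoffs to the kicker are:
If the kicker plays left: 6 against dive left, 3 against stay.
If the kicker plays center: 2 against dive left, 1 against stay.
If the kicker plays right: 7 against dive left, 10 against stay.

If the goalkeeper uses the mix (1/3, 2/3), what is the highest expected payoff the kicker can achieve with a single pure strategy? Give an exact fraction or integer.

9

left: (6)·(1/3) + (3)·(2/3) = 4.
center: (2)·(1/3) + (1)·(2/3) = 4/3.
right: (7)·(1/3) + (10)·(2/3) = 9.
The best pure response is right with expected payoff 9.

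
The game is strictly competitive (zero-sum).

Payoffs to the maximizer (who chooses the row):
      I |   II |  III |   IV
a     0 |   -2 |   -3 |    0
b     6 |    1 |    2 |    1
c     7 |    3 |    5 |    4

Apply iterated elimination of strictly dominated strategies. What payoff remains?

3

Column I is strictly dominated by II for the minimizer (-2<0, 1<6, 3<7); eliminate I.
Row a is strictly dominated by row b (1>-2, 2>-3, 1>0); eliminate a.
Column III is strictly dominated by II for the minimizer (1<2, 3<5); eliminate III.
Row b is strictly dominated by row c (3>1, 4>1); eliminate b.
Column IV is strictly dominated by II for the minimizer (3<4); eliminate IV.
Only (c, II) remains, with payoff 3.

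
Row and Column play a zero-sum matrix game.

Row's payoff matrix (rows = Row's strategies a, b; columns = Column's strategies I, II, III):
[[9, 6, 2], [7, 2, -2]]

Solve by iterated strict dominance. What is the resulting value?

2

Row b is strictly dominated by row a (9>7, 6>2, 2>-2); eliminate b.
Column II is strictly dominated by III for Column (2<6); eliminate II.
Column I is strictly dominated by III for Column (2<9); eliminate I.
Only (a, III) remains, with payoff 2.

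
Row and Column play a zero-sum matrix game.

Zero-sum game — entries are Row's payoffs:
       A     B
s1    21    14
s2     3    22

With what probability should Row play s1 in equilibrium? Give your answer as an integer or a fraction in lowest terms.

19/26

Row minima are 14 and 3, so Row's maximin is 14; column maxima are 21 and 22, so Column's minimax is 21. These differ, so the equilibrium is in mixed strategies.
Let Row play s1 with probability p. Column is indifferent when 21p + 3(1−p) = 14p + 22(1−p), giving p = 19/26.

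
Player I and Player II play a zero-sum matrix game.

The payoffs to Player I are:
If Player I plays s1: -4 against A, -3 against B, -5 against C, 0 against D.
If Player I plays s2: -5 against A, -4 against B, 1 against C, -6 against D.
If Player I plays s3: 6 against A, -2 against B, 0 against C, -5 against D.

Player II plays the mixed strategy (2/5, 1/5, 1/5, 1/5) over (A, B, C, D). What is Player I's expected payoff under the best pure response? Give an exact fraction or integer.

s1: (-4)·(2/5) + (-3)·(1/5) + (-5)·(1/5) + (0)·(1/5) = -16/5.
s2: (-5)·(2/5) + (-4)·(1/5) + (1)·(1/5) + (-6)·(1/5) = -19/5.
s3: (6)·(2/5) + (-2)·(1/5) + (0)·(1/5) + (-5)·(1/5) = 1.
The best pure response is s3 with expected payoff 1.

1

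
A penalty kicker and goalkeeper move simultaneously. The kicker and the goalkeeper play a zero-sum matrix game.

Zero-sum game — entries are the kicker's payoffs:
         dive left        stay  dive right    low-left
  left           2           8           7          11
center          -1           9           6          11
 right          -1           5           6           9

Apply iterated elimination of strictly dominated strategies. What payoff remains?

Row right is strictly dominated by row left (2>-1, 8>5, 7>6, 11>9); eliminate right.
Column dive right is strictly dominated by dive left for the goalkeeper (2<7, -1<6); eliminate dive right.
Column low-left is strictly dominated by dive left for the goalkeeper (2<11, -1<11); eliminate low-left.
Column stay is strictly dominated by dive left for the goalkeeper (2<8, -1<9); eliminate stay.
Row center is strictly dominated by row left (2>-1); eliminate center.
Only (left, dive left) remains, with payoff 2.

2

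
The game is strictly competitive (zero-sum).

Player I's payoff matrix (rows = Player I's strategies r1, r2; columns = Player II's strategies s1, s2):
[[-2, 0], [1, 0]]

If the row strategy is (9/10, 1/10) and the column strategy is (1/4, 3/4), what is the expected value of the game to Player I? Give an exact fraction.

-17/40

Against (1/4, 3/4), each row's expected payoff is r1: -1/2; r2: 1/4.
Taking the (9/10, 1/10)-weighted average: (9/10)·(-1/2) + (1/10)·(1/4) = -17/40.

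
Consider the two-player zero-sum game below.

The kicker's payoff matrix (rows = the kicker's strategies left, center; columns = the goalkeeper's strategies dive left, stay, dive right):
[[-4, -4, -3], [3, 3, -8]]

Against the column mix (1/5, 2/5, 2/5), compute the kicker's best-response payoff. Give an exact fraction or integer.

left: (-4)·(1/5) + (-4)·(2/5) + (-3)·(2/5) = -18/5.
center: (3)·(1/5) + (3)·(2/5) + (-8)·(2/5) = -7/5.
The best pure response is center with expected payoff -7/5.

-7/5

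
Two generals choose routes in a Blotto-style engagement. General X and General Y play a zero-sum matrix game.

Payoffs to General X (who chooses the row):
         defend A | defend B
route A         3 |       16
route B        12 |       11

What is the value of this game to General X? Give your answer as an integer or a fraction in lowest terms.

159/14

Row minima are 3 and 11, so General X's maximin is 11; column maxima are 12 and 16, so General Y's minimax is 12. These differ, so the equilibrium is in mixed strategies.
Let General X play route A with probability p. General Y is indifferent when 3p + 12(1−p) = 16p + 11(1−p), giving p = 1/14.
Let General Y play defend A with probability q. General X is indifferent when 3q + 16(1−q) = 12q + 11(1−q), giving q = 5/14.
The value is 3·(5/14) + (16)·(9/14) = 159/14.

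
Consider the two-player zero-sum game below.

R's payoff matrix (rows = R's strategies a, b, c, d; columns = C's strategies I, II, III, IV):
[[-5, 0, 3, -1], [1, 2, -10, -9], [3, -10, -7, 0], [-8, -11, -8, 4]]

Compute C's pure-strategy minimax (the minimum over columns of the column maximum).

The worst case (largest entry) in each column is I: 3, II: 2, III: 3, IV: 4.
The best (smallest) of these is 2.

2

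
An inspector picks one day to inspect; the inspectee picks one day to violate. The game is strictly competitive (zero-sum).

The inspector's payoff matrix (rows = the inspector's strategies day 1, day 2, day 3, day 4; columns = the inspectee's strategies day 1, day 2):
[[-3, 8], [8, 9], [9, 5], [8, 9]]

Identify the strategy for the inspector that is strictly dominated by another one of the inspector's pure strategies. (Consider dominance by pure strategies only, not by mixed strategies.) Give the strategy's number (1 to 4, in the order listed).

1

Compare day 1 with day 2: 8 > -3, 9 > 8.
So day 2 strictly dominates day 1 for the inspector; day 1 is strictly dominated.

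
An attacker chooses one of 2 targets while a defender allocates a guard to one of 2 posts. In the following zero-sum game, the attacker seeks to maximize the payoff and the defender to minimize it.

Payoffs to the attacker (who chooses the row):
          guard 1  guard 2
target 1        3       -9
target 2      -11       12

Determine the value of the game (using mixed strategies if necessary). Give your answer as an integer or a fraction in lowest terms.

-9/5

Row minima are -9 and -11, so the attacker's maximin is -9; column maxima are 3 and 12, so the defender's minimax is 3. These differ, so the equilibrium is in mixed strategies.
Let the attacker play target 1 with probability p. The defender is indifferent when 3p − 11(1−p) = −9p + 12(1−p), giving p = 23/35.
Let the defender play guard 1 with probability q. The attacker is indifferent when 3q − 9(1−q) = −11q + 12(1−q), giving q = 3/5.
The value is 3·(3/5) + (-9)·(2/5) = -9/5.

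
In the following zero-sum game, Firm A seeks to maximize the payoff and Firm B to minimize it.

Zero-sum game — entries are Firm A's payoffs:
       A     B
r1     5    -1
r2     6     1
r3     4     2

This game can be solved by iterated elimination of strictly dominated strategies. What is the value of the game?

Row r1 is strictly dominated by row r2 (6>5, 1>-1); eliminate r1.
Column A is strictly dominated by B for Firm B (1<6, 2<4); eliminate A.
Row r2 is strictly dominated by row r3 (2>1); eliminate r2.
Only (r3, B) remains, with payoff 2.

2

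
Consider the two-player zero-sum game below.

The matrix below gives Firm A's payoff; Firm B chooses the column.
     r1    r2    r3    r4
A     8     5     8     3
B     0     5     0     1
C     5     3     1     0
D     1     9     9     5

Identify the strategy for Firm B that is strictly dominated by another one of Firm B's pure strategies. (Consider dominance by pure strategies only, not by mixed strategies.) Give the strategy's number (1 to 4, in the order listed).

2

Firm B prefers columns that give Firm A less. Compare r2 with r4: 3 < 5, 1 < 5, 0 < 3, 5 < 9.
So r4 strictly dominates r2 for Firm B; r2 is strictly dominated.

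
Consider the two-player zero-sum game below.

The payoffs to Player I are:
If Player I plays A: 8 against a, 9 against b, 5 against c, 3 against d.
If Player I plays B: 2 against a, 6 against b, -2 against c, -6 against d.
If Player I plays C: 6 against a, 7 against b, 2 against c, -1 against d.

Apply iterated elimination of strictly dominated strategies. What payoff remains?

Column a is strictly dominated by c for Player II (5<8, -2<2, 2<6); eliminate a.
Row B is strictly dominated by row A (9>6, 5>-2, 3>-6); eliminate B.
Column b is strictly dominated by c for Player II (5<9, 2<7); eliminate b.
Column c is strictly dominated by d for Player II (3<5, -1<2); eliminate c.
Row C is strictly dominated by row A (3>-1); eliminate C.
Only (A, d) remains, with payoff 3.

3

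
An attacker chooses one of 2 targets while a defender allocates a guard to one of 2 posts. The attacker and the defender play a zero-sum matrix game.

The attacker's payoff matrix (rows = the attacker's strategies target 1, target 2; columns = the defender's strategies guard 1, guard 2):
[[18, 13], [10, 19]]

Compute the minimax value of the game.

106/7

Row minima are 13 and 10, so the attacker's maximin is 13; column maxima are 18 and 19, so the defender's minimax is 18. These differ, so the equilibrium is in mixed strategies.
Let the attacker play target 1 with probability p. The defender is indifferent when 18p + 10(1−p) = 13p + 19(1−p), giving p = 9/14.
Let the defender play guard 1 with probability q. The attacker is indifferent when 18q + 13(1−q) = 10q + 19(1−q), giving q = 3/7.
The value is 18·(3/7) + (13)·(4/7) = 106/7.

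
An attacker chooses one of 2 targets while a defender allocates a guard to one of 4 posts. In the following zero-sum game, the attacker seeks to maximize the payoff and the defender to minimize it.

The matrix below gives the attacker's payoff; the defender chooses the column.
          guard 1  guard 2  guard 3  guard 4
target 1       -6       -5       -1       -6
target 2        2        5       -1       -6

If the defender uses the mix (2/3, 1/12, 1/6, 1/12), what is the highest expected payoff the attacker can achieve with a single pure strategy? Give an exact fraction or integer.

13/12

target 1: (-6)·(2/3) + (-5)·(1/12) + (-1)·(1/6) + (-6)·(1/12) = -61/12.
target 2: (2)·(2/3) + (5)·(1/12) + (-1)·(1/6) + (-6)·(1/12) = 13/12.
The best pure response is target 2 with expected payoff 13/12.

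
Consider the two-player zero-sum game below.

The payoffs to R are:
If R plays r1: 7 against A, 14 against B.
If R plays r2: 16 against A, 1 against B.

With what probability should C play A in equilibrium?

13/22

Row minima are 7 and 1, so R's maximin is 7; column maxima are 16 and 14, so C's minimax is 14. These differ, so the equilibrium is in mixed strategies.
Let C play A with probability q. R is indifferent when 7q + 14(1−q) = 16q + (1−q), giving q = 13/22.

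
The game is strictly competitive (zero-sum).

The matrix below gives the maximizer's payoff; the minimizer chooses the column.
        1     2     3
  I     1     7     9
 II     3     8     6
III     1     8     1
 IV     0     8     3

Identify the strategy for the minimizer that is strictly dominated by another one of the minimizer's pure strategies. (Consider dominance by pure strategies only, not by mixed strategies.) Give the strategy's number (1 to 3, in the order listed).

The minimizer prefers columns that give the maximizer less. Compare 2 with 1: 1 < 7, 3 < 8, 1 < 8, 0 < 8.
So 1 strictly dominates 2 for the minimizer; 2 is strictly dominated.

2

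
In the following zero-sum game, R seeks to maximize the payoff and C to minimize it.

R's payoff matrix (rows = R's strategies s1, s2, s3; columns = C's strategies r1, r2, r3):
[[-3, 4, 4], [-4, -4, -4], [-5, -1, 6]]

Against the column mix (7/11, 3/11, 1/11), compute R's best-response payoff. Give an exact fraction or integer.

-5/11

s1: (-3)·(7/11) + (4)·(3/11) + (4)·(1/11) = -5/11.
s2: (-4)·(7/11) + (-4)·(3/11) + (-4)·(1/11) = -4.
s3: (-5)·(7/11) + (-1)·(3/11) + (6)·(1/11) = -32/11.
The best pure response is s1 with expected payoff -5/11.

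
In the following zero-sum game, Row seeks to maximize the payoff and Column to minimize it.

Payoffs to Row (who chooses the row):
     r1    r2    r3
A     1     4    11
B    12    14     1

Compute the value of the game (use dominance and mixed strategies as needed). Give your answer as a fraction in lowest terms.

131/21

Column r2 is strictly dominated by r1 for Column (it gives Row more in every row).
The remaining 2×2 game on (A, B) × (r1, r3) has no saddle point. Let Row play A with probability p; indifference gives p + 12(1−p) = 11p + (1−p), so p = 11/21.
Similarly Column's optimal q on r1 is 10/21, and the value is 1·(10/21) + (11)·(11/21) = 131/21.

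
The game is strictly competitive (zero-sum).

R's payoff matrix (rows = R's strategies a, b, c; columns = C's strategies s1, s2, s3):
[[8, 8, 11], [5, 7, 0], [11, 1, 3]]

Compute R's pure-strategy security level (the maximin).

8

The worst-case payoff for each row is a: 8, b: 0, c: 1.
The best of these is 8.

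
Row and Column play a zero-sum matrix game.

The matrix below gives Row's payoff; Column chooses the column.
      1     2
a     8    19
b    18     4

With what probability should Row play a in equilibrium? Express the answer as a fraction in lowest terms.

14/25

Row minima are 8 and 4, so Row's maximin is 8; column maxima are 18 and 19, so Column's minimax is 18. These differ, so the equilibrium is in mixed strategies.
Let Row play a with probability p. Column is indifferent when 8p + 18(1−p) = 19p + 4(1−p), giving p = 14/25.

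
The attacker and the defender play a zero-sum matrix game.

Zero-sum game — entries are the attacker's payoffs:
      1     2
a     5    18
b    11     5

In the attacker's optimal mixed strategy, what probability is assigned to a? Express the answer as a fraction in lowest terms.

6/19

Row minima are 5 and 5, so the attacker's maximin is 5; column maxima are 11 and 18, so the defender's minimax is 11. These differ, so the equilibrium is in mixed strategies.
Let the attacker play a with probability p. The defender is indifferent when 5p + 11(1−p) = 18p + 5(1−p), giving p = 6/19.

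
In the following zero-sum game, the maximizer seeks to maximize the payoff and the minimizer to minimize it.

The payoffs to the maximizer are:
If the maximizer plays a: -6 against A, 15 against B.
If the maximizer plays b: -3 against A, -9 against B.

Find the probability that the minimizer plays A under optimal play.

Row minima are -6 and -9, so the maximizer's maximin is -6; column maxima are -3 and 15, so the minimizer's minimax is -3. These differ, so the equilibrium is in mixed strategies.
Let the minimizer play A with probability q. The maximizer is indifferent when −6q + 15(1−q) = −3q − 9(1−q), giving q = 8/9.

8/9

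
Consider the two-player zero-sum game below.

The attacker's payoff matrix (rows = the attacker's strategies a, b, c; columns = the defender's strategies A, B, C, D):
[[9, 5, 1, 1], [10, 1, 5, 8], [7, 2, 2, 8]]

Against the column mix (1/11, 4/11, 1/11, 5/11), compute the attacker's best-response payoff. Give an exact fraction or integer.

59/11

a: (9)·(1/11) + (5)·(4/11) + (1)·(1/11) + (1)·(5/11) = 35/11.
b: (10)·(1/11) + (1)·(4/11) + (5)·(1/11) + (8)·(5/11) = 59/11.
c: (7)·(1/11) + (2)·(4/11) + (2)·(1/11) + (8)·(5/11) = 57/11.
The best pure response is b with expected payoff 59/11.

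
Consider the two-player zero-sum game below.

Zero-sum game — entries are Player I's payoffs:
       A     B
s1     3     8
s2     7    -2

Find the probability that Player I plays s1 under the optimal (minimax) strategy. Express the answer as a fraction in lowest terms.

9/14

Row minima are 3 and -2, so Player I's maximin is 3; column maxima are 7 and 8, so Player II's minimax is 7. These differ, so the equilibrium is in mixed strategies.
Let Player I play s1 with probability p. Player II is indifferent when 3p + 7(1−p) = 8p − 2(1−p), giving p = 9/14.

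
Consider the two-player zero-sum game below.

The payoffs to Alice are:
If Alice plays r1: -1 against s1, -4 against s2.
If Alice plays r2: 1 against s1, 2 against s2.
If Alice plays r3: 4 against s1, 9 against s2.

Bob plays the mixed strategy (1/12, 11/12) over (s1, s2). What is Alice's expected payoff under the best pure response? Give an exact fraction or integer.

103/12

r1: (-1)·(1/12) + (-4)·(11/12) = -15/4.
r2: (1)·(1/12) + (2)·(11/12) = 23/12.
r3: (4)·(1/12) + (9)·(11/12) = 103/12.
The best pure response is r3 with expected payoff 103/12.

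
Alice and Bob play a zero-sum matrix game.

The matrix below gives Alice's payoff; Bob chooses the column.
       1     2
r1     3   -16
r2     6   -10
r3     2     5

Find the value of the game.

Row r1 is strictly dominated by row r2, so Alice never plays it.
The remaining 2×2 game on (r2, r3) × (1, 2) has no saddle point. Let Alice play r2 with probability p; indifference gives 6p + 2(1−p) = −10p + 5(1−p), so p = 3/19.
Similarly Bob's optimal q on 1 is 15/19, and the value is 6·(15/19) + (-10)·(4/19) = 50/19.

50/19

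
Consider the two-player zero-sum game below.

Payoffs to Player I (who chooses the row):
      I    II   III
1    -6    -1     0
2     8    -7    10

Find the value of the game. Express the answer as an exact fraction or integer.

Column III is strictly dominated by I for Player II (it gives Player I more in every row).
The remaining 2×2 game on (1, 2) × (I, II) has no saddle point. Let Player I play 1 with probability p; indifference gives −6p + 8(1−p) = −p − 7(1−p), so p = 3/4.
Similarly Player II's optimal q on I is 3/10, and the value is -6·(3/10) + (-1)·(7/10) = -5/2.

-5/2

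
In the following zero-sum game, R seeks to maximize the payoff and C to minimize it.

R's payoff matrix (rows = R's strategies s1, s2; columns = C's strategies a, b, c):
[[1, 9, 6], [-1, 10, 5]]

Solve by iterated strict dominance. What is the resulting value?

1

Column b is strictly dominated by a for C (1<9, -1<10); eliminate b.
Row s2 is strictly dominated by row s1 (1>-1, 6>5); eliminate s2.
Column c is strictly dominated by a for C (1<6); eliminate c.
Only (s1, a) remains, with payoff 1.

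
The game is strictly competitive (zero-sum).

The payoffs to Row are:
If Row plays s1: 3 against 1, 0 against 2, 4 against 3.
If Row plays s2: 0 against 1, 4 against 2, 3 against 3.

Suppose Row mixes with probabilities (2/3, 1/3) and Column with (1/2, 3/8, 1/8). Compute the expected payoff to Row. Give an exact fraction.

47/24

Against (1/2, 3/8, 1/8), each row's expected payoff is s1: 2; s2: 15/8.
Taking the (2/3, 1/3)-weighted average: (2/3)·(2) + (1/3)·(15/8) = 47/24.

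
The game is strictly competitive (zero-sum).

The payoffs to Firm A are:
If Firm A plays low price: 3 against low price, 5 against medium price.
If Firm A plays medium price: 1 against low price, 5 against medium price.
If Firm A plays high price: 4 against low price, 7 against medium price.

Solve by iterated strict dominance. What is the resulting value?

Row medium price is strictly dominated by row high price (4>1, 7>5); eliminate medium price.
Column medium price is strictly dominated by low price for Firm B (3<5, 4<7); eliminate medium price.
Row low price is strictly dominated by row high price (4>3); eliminate low price.
Only (high price, low price) remains, with payoff 4.

4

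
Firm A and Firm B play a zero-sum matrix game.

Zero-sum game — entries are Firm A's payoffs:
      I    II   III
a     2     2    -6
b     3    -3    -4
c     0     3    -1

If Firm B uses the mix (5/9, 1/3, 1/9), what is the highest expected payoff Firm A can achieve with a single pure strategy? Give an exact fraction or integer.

10/9

a: (2)·(5/9) + (2)·(1/3) + (-6)·(1/9) = 10/9.
b: (3)·(5/9) + (-3)·(1/3) + (-4)·(1/9) = 2/9.
c: (0)·(5/9) + (3)·(1/3) + (-1)·(1/9) = 8/9.
The best pure response is a with expected payoff 10/9.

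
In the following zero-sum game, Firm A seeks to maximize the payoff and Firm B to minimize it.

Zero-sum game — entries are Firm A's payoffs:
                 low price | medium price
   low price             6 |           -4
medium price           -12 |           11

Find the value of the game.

Row minima are -4 and -12, so Firm A's maximin is -4; column maxima are 6 and 11, so Firm B's minimax is 6. These differ, so the equilibrium is in mixed strategies.
Let Firm A play low price with probability p. Firm B is indifferent when 6p − 12(1−p) = −4p + 11(1−p), giving p = 23/33.
Let Firm B play low price with probability q. Firm A is indifferent when 6q − 4(1−q) = −12q + 11(1−q), giving q = 5/11.
The value is 6·(5/11) + (-4)·(6/11) = 6/11.

6/11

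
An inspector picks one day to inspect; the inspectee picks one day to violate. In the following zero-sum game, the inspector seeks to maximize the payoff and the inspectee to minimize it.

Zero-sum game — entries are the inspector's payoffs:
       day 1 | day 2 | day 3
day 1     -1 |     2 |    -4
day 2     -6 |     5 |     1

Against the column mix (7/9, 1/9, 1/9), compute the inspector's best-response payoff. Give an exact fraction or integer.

day 1: (-1)·(7/9) + (2)·(1/9) + (-4)·(1/9) = -1.
day 2: (-6)·(7/9) + (5)·(1/9) + (1)·(1/9) = -4.
The best pure response is day 1 with expected payoff -1.

-1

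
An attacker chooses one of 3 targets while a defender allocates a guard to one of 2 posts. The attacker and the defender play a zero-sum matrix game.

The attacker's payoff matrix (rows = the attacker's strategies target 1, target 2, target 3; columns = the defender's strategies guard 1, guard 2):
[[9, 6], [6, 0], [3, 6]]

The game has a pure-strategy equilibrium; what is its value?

6

Row minima: 6, 0, 3 → the attacker's maximin is 6.
Column maxima: 9, 6 → the defender's minimax is 6.
They coincide at (target 1, guard 2), so the value is 6.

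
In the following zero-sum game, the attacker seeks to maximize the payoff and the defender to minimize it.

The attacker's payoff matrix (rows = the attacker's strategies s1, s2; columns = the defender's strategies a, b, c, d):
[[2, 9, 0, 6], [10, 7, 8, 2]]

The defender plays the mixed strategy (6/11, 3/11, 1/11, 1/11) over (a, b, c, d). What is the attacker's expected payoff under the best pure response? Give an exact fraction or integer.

s1: (2)·(6/11) + (9)·(3/11) + (0)·(1/11) + (6)·(1/11) = 45/11.
s2: (10)·(6/11) + (7)·(3/11) + (8)·(1/11) + (2)·(1/11) = 91/11.
The best pure response is s2 with expected payoff 91/11.

91/11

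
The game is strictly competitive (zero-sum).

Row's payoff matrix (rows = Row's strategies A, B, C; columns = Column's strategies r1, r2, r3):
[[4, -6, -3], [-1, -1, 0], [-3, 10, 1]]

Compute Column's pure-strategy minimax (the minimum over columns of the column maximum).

The worst case (largest entry) in each column is r1: 4, r2: 10, r3: 1.
The best (smallest) of these is 1.

1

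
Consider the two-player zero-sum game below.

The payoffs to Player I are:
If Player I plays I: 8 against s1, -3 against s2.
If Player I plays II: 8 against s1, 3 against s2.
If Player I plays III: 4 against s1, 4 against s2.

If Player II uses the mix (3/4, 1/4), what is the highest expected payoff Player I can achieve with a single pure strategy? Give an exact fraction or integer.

27/4

I: (8)·(3/4) + (-3)·(1/4) = 21/4.
II: (8)·(3/4) + (3)·(1/4) = 27/4.
III: (4)·(3/4) + (4)·(1/4) = 4.
The best pure response is II with expected payoff 27/4.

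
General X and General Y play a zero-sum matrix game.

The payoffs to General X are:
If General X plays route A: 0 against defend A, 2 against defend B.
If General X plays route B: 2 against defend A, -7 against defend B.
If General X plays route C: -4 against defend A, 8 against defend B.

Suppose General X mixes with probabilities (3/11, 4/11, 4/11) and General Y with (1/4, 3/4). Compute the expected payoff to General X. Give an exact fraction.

1/2

Against (1/4, 3/4), each row's expected payoff is route A: 3/2; route B: -19/4; route C: 5.
Taking the (3/11, 4/11, 4/11)-weighted average: (3/11)·(3/2) + (4/11)·(-19/4) + (4/11)·(5) = 1/2.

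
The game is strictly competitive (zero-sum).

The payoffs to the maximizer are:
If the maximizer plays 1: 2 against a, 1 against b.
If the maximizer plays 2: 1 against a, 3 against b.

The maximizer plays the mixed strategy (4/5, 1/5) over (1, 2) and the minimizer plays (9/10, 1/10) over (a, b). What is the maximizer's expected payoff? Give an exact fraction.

Against (9/10, 1/10), each row's expected payoff is 1: 19/10; 2: 6/5.
Taking the (4/5, 1/5)-weighted average: (4/5)·(19/10) + (1/5)·(6/5) = 44/25.

44/25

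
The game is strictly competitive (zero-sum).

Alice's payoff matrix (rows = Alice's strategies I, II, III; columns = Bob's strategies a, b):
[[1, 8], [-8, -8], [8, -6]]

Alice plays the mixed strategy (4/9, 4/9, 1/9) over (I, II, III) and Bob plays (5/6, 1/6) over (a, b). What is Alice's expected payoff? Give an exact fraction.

-53/27

Against (5/6, 1/6), each row's expected payoff is I: 13/6; II: -8; III: 17/3.
Taking the (4/9, 4/9, 1/9)-weighted average: (4/9)·(13/6) + (4/9)·(-8) + (1/9)·(17/3) = -53/27.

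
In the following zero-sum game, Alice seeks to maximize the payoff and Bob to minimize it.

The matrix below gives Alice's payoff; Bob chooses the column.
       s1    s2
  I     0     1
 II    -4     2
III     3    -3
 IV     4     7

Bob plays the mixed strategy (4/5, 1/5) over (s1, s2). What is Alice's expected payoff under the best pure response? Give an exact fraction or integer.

23/5

I: (0)·(4/5) + (1)·(1/5) = 1/5.
II: (-4)·(4/5) + (2)·(1/5) = -14/5.
III: (3)·(4/5) + (-3)·(1/5) = 9/5.
IV: (4)·(4/5) + (7)·(1/5) = 23/5.
The best pure response is IV with expected payoff 23/5.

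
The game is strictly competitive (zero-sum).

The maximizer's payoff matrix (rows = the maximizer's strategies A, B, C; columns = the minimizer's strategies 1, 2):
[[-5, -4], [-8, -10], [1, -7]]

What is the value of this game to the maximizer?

-13/3

Row B is strictly dominated by row A, so the maximizer never plays it.
The remaining 2×2 game on (A, C) × (1, 2) has no saddle point. Let the maximizer play A with probability p; indifference gives −5p + (1−p) = −4p − 7(1−p), so p = 8/9.
Similarly the minimizer's optimal q on 1 is 1/3, and the value is -5·(1/3) + (-4)·(2/3) = -13/3.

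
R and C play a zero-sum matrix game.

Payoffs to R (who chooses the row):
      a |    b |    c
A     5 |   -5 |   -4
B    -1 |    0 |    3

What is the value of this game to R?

-5/11

Column c is strictly dominated by b for C (it gives R more in every row).
The remaining 2×2 game on (A, B) × (a, b) has no saddle point. Let R play A with probability p; indifference gives 5p − (1−p) = −5p, so p = 1/11.
Similarly C's optimal q on a is 5/11, and the value is 5·(5/11) + (-5)·(6/11) = -5/11.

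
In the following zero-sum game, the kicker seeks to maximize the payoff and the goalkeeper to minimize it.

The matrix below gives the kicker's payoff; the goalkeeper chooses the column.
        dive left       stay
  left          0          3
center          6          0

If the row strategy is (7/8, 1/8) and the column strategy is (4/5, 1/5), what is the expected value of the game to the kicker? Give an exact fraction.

9/8

Against (4/5, 1/5), each row's expected payoff is left: 3/5; center: 24/5.
Taking the (7/8, 1/8)-weighted average: (7/8)·(3/5) + (1/8)·(24/5) = 9/8.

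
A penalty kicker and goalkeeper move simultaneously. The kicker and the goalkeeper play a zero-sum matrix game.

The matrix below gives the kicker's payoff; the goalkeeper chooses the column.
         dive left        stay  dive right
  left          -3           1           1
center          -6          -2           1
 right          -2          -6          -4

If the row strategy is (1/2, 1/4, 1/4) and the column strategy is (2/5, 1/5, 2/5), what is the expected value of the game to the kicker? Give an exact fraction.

-9/5

Against (2/5, 1/5, 2/5), each row's expected payoff is left: -3/5; center: -12/5; right: -18/5.
Taking the (1/2, 1/4, 1/4)-weighted average: (1/2)·(-3/5) + (1/4)·(-12/5) + (1/4)·(-18/5) = -9/5.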